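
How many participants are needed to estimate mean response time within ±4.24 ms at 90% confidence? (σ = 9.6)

n = (z*σ/E)² = (1.645×9.6/4.24)² = 13.9 → n = 14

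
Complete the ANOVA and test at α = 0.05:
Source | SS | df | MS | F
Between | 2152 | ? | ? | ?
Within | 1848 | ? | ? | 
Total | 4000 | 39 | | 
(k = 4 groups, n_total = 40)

df_between = 3, df_within = 36. MS_between = 717.33, MS_within = 51.33. F = 13.974, F_crit ≈ 2.866. Reject H₀.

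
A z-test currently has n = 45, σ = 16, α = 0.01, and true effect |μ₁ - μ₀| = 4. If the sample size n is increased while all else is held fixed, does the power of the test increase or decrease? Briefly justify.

Power increases: a larger n shrinks the standard error σ/√n, moving the sampling distribution under H₁ further from the critical value.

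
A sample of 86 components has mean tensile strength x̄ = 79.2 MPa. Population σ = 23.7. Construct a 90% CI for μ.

CI = x̄ ± z*(σ/√n) = 79.2 ± 1.645(23.7/√86) = 79.2 ± 4.2 = (75.0, 83.4)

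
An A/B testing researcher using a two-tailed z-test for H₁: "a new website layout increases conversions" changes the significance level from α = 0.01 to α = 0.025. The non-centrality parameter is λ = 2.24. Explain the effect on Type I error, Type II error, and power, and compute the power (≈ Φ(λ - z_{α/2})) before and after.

Increasing α from 0.01 to 0.025:
• Type I error rate increases (α is the Type I rate by definition).
• Critical value moves from z_{α/2} = 2.576 to 2.241, so power = Φ(λ - z_{α/2}) goes from Φ(2.24 - 2.576) = 0.368 to Φ(2.24 - 2.241) = 0.5.
• Type II error rate β = 1 - power therefore decreases (0.632 → 0.5).
Appropriate when false negatives are costly — here, discarding a layout that would have improved conversions — lost revenue.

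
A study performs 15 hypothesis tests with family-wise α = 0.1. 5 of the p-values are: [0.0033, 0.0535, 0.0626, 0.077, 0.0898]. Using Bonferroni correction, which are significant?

Bonferroni α = 0.1/15 = 0.00667. Significant p-values: [0.0033]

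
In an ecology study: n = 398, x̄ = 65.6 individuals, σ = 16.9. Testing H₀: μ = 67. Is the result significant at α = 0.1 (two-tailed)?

z = (65.6 - 67)/(16.9/√398) = -1.653. Since |z| > 1.645, significant at α = 0.1.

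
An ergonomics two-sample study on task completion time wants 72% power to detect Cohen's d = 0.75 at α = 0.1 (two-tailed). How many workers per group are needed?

z_{α/2} = 1.645, z_β = Φ⁻¹(0.72) = 0.583. For medium effect (d = 0.75): n per group = 2(z_{α/2} + z_β)²/d² = 2(1.645 + 0.583)²/0.75² = 17.6 → 18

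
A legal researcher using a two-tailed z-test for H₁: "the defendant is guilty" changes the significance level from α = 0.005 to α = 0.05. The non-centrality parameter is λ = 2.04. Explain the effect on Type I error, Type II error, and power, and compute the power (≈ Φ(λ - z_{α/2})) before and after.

Increasing α from 0.005 to 0.05:
• Type I error rate increases (α is the Type I rate by definition).
• Critical value moves from z_{α/2} = 2.807 to 1.96, so power = Φ(λ - z_{α/2}) goes from Φ(2.04 - 2.807) = 0.222 to Φ(2.04 - 1.96) = 0.532.
• Type II error rate β = 1 - power therefore decreases (0.778 → 0.468).
Appropriate when false negatives are costly — here, acquitting a guilty person.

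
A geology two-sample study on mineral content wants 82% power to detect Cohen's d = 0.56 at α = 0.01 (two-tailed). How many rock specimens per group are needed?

z_{α/2} = 2.576, z_β = Φ⁻¹(0.82) = 0.915. For medium effect (d = 0.56): n per group = 2(z_{α/2} + z_β)²/d² = 2(2.576 + 0.915)²/0.56² = 77.7 → 78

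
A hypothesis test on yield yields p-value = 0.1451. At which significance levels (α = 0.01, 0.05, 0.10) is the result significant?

p = 0.1451. Not significant at any of the given levels.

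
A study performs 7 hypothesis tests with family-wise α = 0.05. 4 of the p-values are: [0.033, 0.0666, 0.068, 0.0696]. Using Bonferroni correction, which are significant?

Bonferroni α = 0.05/7 = 0.00714. None of the given p-values are significant.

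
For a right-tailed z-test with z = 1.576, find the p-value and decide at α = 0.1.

p = P(Z > 1.576) = 1 - Φ(1.576) ≈ 0.0575. Since p < 0.1, reject H₀ (significant) at α = 0.1.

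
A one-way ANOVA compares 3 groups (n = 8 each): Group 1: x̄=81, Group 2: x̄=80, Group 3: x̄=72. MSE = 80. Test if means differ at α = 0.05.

Grand mean = 77.67. SS_between = 389.33, MS_between = 194.67. F = 2.433, F_crit ≈ 3.467. Fail to reject H₀.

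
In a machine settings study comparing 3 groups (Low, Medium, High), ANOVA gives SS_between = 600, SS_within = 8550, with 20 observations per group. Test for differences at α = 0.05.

df_between = 2, df_within = 57. F = MS_between/MS_within = 300.0/150.0 = 2.0. F_crit ≈ 3.159. Fail to reject H₀.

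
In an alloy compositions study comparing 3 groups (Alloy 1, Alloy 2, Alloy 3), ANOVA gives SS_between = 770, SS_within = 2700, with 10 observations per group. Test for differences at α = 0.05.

df_between = 2, df_within = 27. F = MS_between/MS_within = 385.0/100.0 = 3.85. F_crit ≈ 3.354. Reject H₀. At least one mean differs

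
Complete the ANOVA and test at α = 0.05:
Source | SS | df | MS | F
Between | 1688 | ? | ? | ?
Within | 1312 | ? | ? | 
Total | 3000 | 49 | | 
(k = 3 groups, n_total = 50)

df_between = 2, df_within = 47. MS_between = 844.0, MS_within = 27.91. F = 30.235, F_crit ≈ 3.195. Reject H₀.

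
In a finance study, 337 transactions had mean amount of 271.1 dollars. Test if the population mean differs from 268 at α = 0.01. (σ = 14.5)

z = (x̄ - μ₀)/(σ/√n) = (271.1 - 268)/(14.5/√337) = 3.925. Critical value: ±2.576. Since |3.925| > 2.576, Reject H₀.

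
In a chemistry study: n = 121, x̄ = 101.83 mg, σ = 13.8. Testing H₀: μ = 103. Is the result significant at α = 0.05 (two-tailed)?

z = (101.83 - 103)/(13.8/√121) = -0.933. Since |z| ≤ 1.96, not significant at α = 0.05.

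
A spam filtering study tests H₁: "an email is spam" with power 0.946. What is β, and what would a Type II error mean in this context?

β = 1 - power = 1 - 0.946 = 0.054. A Type II error is failing to reject H₀ when H₀ is false (false negative) — here, failing to conclude that an email is spam when in fact it is true. Consequence: a spam email lands in the inbox.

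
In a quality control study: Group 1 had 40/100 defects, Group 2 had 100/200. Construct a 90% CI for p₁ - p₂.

p̂₁ = 0.4, p̂₂ = 0.5. Difference = -0.1. CI = (-0.199, -0.001)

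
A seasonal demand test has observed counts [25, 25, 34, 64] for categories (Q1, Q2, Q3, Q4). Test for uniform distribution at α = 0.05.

Expected = 37 each. χ² = Σ(O-E)²/E = 27.73. df = 3, critical value = 7.815. Reject H₀.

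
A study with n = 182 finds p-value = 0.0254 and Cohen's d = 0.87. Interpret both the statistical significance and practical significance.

Statistically significant (p = 0.0254 < 0.05). Cohen's d = 0.87 indicates a large effect size. Both statistical and practical significance should be considered.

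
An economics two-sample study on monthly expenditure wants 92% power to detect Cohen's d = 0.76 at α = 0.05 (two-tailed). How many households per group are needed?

z_{α/2} = 1.96, z_β = Φ⁻¹(0.92) = 1.405. For medium effect (d = 0.76): n per group = 2(z_{α/2} + z_β)²/d² = 2(1.96 + 1.405)²/0.76² = 39.2 → 40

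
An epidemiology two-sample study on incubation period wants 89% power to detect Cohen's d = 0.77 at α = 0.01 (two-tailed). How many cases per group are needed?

z_{α/2} = 2.576, z_β = Φ⁻¹(0.89) = 1.227. For medium effect (d = 0.77): n per group = 2(z_{α/2} + z_β)²/d² = 2(2.576 + 1.227)²/0.77² = 48.8 → 49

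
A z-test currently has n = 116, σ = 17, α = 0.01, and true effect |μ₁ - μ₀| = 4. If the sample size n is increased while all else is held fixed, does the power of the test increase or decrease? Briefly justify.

Power increases: a larger n shrinks the standard error σ/√n, moving the sampling distribution under H₁ further from the critical value.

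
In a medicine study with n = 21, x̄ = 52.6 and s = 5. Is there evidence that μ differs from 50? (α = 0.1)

t = (x̄ - μ₀)/(s/√n) = (52.6 - 50)/(5/√21) = 2.383. df = 20, critical t = ±1.725. Reject H₀.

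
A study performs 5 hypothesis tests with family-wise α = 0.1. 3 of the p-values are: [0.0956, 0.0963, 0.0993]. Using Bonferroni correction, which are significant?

Bonferroni α = 0.1/5 = 0.02. None of the given p-values are significant.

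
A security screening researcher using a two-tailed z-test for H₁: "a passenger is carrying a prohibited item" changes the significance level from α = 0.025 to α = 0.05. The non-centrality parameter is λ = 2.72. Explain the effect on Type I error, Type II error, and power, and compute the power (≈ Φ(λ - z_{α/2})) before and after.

Increasing α from 0.025 to 0.05:
• Type I error rate increases (α is the Type I rate by definition).
• Critical value moves from z_{α/2} = 2.241 to 1.96, so power = Φ(λ - z_{α/2}) goes from Φ(2.72 - 2.241) = 0.684 to Φ(2.72 - 1.96) = 0.776.
• Type II error rate β = 1 - power therefore decreases (0.316 → 0.224).
Appropriate when false negatives are costly — here, letting a prohibited item through — security breach.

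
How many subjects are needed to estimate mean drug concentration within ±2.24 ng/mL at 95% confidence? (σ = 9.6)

n = (z*σ/E)² = (1.96×9.6/2.24)² = 70.6 → n = 71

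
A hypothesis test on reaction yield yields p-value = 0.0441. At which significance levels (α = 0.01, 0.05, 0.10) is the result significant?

p = 0.0441. Significant at: α = 0.05, 0.1.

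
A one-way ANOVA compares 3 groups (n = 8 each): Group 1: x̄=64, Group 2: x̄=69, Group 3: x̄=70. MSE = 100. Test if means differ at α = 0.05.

Grand mean = 67.67. SS_between = 165.33, MS_between = 82.67. F = 0.827, F_crit ≈ 3.467. Fail to reject H₀.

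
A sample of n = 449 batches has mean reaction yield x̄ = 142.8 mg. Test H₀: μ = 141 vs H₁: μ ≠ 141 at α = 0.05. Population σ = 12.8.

z = (x̄ - μ₀)/(σ/√n) = (142.8 - 141)/(12.8/√449) = 2.98. Critical value: ±1.96. Since |2.98| > 1.96, Reject H₀.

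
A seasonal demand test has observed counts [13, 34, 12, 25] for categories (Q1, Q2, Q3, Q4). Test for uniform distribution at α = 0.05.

Expected = 21 each. χ² = Σ(O-E)²/E = 15.714. df = 3, critical value = 7.815. Reject H₀.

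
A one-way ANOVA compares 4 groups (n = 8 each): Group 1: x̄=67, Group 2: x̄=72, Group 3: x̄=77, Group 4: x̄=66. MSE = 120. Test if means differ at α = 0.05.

Grand mean = 70.5. SS_between = 616.0, MS_between = 205.33. F = 1.711, F_crit ≈ 2.947. Fail to reject H₀.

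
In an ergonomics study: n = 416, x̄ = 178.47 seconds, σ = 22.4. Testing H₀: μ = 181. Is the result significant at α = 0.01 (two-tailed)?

z = (178.47 - 181)/(22.4/√416) = -2.304. Since |z| ≤ 2.576, not significant at α = 0.01.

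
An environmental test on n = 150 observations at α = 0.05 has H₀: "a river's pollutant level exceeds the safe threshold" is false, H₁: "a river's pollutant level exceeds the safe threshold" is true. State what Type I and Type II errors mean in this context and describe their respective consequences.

Type I (false positive): concluding that a river's pollutant level exceeds the safe threshold when it is not — shutting down a compliant factory unnecessarily. Type II (false negative): failing to conclude that a river's pollutant level exceeds the safe threshold when it is — allowing unsafe pollution to continue. Which is costlier depends on domain priorities and is a judgement call rather than a statistical fact.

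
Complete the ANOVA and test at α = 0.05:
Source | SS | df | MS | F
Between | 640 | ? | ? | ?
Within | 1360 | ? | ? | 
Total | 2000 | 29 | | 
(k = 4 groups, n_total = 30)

df_between = 3, df_within = 26. MS_between = 213.33, MS_within = 52.31. F = 4.078, F_crit ≈ 2.975. Reject H₀.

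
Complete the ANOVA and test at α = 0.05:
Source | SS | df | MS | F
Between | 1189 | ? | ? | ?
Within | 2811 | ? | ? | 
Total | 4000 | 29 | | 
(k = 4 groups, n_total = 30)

df_between = 3, df_within = 26. MS_between = 396.33, MS_within = 108.12. F = 3.666, F_crit ≈ 2.975. Reject H₀.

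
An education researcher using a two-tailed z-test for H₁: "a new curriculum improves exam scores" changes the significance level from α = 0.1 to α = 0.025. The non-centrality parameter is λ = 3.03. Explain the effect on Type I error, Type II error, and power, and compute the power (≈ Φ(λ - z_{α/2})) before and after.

Decreasing α from 0.1 to 0.025:
• Type I error rate decreases (α is the Type I rate by definition).
• Critical value moves from z_{α/2} = 1.645 to 2.241, so power = Φ(λ - z_{α/2}) goes from Φ(3.03 - 1.645) = 0.917 to Φ(3.03 - 2.241) = 0.785.
• Type II error rate β = 1 - power therefore increases (0.083 → 0.215).
Appropriate when false positives are costly — here, adopting a curriculum that gives no real benefit — disruption for nothing.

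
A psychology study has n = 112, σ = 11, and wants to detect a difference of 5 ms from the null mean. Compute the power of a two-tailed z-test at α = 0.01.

SE = σ/√n = 11/√112 = 1.039. Non-centrality λ = d/SE = 5/1.039 = 4.81. Power ≈ Φ(λ - z_{α/2}) = Φ(4.81 - 2.576) = Φ(2.234) = 0.987.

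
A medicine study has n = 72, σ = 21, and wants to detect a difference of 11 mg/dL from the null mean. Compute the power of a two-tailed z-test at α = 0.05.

SE = σ/√n = 21/√72 = 2.475. Non-centrality λ = d/SE = 11/2.475 = 4.445. Power ≈ Φ(λ - z_{α/2}) = Φ(4.445 - 1.96) = Φ(2.485) = 0.994.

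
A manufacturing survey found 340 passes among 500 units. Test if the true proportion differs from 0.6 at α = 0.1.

p̂ = 0.68, p₀ = 0.6. z = (p̂ - p₀)/√(p₀(1-p₀)/n) = 3.651. Critical: ±1.645. Reject H₀.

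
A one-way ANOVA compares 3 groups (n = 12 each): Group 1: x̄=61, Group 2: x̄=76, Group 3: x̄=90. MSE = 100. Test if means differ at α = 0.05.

Grand mean = 75.67. SS_between = 5048.0, MS_between = 2524.0. F = 25.24, F_crit ≈ 3.285. Reject H₀.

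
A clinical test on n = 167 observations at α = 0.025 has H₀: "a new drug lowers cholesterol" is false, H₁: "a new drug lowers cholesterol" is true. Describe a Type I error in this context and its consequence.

Type I error: rejecting H₀ when it is true — concluding that a new drug lowers cholesterol when in fact it is not. Consequence: approving an ineffective drug — patients take a useless medication and may skip effective alternatives.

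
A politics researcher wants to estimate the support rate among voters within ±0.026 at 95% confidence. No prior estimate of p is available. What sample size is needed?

Conservative approach: use p = 0.5 (maximizes p(1-p) = 0.25). n = z²(0.25)/E² = 1.96²×0.25/0.026² = 1420.7 → n = 1421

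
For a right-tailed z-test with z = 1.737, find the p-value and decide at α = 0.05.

p = P(Z > 1.737) = 1 - Φ(1.737) ≈ 0.0412. Since p < 0.05, reject H₀ (significant) at α = 0.05.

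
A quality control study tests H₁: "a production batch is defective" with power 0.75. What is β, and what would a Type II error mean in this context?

β = 1 - power = 1 - 0.75 = 0.25. A Type II error is failing to reject H₀ when H₀ is false (false negative) — here, failing to conclude that a production batch is defective when in fact it is true. Consequence: shipping a defective batch — faulty products reach customers.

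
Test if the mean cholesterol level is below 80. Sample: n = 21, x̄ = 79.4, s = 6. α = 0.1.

t = (79.4 - 80)/(6/√21) = -0.458, df = 20. Critical t = -1.325. Fail to reject H₀.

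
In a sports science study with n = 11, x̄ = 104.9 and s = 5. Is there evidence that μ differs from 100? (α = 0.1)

t = (x̄ - μ₀)/(s/√n) = (104.9 - 100)/(5/√11) = 3.25. df = 10, critical t = ±1.812. Reject H₀.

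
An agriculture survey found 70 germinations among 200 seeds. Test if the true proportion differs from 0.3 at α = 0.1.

p̂ = 0.35, p₀ = 0.3. z = (p̂ - p₀)/√(p₀(1-p₀)/n) = 1.543. Critical: ±1.645. Fail to reject H₀.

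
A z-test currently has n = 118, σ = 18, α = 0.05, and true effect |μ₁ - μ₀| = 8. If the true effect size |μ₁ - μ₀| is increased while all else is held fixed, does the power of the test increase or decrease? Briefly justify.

Power increases: a larger true effect increases the non-centrality λ = |μ₁ - μ₀|/(σ/√n).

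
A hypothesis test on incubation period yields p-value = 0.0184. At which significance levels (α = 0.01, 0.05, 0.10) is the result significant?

p = 0.0184. Significant at: α = 0.05, 0.1.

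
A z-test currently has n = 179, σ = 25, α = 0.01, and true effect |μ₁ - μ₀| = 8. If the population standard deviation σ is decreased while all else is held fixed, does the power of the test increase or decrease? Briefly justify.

Power increases: a smaller σ shrinks the standard error σ/√n, moving the sampling distribution under H₁ further from the critical value.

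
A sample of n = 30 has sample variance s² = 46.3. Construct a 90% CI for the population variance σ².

df = 29. χ²_{0.05} = 42.557, χ²_{0.95} = 17.708. CI for σ² = ((n-1)s²/χ²_{α/2}, (n-1)s²/χ²_{1-α/2}) = (29·46.3/42.557, 29·46.3/17.708) = (31.55, 75.82)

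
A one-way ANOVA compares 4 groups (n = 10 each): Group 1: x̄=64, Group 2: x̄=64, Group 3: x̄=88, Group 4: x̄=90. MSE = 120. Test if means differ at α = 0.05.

Grand mean = 76.5. SS_between = 6270.0, MS_between = 2090.0. F = 17.417, F_crit ≈ 2.866. Reject H₀.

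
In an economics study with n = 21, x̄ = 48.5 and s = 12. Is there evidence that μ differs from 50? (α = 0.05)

t = (x̄ - μ₀)/(s/√n) = (48.5 - 50)/(12/√21) = -0.573. df = 20, critical t = ±2.086. Fail to reject H₀.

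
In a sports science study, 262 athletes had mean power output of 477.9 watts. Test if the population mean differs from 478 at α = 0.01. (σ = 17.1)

z = (x̄ - μ₀)/(σ/√n) = (477.9 - 478)/(17.1/√262) = -0.095. Critical value: ±2.576. Since |-0.095| ≤ 2.576, Fail to reject H₀.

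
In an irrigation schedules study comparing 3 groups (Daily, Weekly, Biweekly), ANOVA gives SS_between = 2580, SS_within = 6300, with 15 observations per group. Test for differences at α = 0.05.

df_between = 2, df_within = 42. F = MS_between/MS_within = 1290.0/150.0 = 8.6. F_crit ≈ 3.22. Reject H₀. At least one mean differs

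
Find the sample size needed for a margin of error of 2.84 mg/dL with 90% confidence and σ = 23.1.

n = (z*σ/E)² = (1.645×23.1/2.84)² = 179.03 → n = 180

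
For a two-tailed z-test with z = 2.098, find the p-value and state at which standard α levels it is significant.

p = 2·P(Z > |2.098|) = 2·(1 - Φ(2.098)) ≈ 0.0359. Significant at α = 0.1; Significant at α = 0.05.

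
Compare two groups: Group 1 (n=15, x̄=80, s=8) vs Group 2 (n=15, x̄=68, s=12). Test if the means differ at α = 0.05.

Pooled sp = 10.2. t = 3.223, df = 28. Critical t = ±2.048. Reject H₀.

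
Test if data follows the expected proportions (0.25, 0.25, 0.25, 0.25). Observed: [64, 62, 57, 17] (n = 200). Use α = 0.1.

Expected: [50.0, 50.0, 50.0, 50.0]. χ² = 29.56. df = 3, critical = 6.251. Reject H₀.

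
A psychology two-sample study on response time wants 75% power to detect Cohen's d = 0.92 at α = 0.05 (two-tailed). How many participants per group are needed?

z_{α/2} = 1.96, z_β = Φ⁻¹(0.75) = 0.674. For large effect (d = 0.92): n per group = 2(z_{α/2} + z_β)²/d² = 2(1.96 + 0.674)²/0.92² = 16.4 → 17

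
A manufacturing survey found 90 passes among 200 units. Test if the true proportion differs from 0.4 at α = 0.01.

p̂ = 0.45, p₀ = 0.4. z = (p̂ - p₀)/√(p₀(1-p₀)/n) = 1.443. Critical: ±2.576. Fail to reject H₀.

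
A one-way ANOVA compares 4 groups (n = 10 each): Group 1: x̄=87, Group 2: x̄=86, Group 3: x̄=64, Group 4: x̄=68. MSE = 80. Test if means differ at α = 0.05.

Grand mean = 76.25. SS_between = 4287.5, MS_between = 1429.17. F = 17.865, F_crit ≈ 2.866. Reject H₀.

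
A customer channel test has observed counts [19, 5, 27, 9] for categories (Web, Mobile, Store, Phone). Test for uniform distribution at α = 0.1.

Expected = 15 each. χ² = Σ(O-E)²/E = 19.733. df = 3, critical value = 6.251. Reject H₀.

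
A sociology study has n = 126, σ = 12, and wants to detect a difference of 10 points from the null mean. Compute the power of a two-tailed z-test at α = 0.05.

SE = σ/√n = 12/√126 = 1.069. Non-centrality λ = d/SE = 10/1.069 = 9.354. Power ≈ Φ(λ - z_{α/2}) = Φ(9.354 - 1.96) = Φ(7.394) = 1.0.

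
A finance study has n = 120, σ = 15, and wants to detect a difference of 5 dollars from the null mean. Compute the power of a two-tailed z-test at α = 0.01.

SE = σ/√n = 15/√120 = 1.369. Non-centrality λ = d/SE = 5/1.369 = 3.651. Power ≈ Φ(λ - z_{α/2}) = Φ(3.651 - 2.576) = Φ(1.075) = 0.859.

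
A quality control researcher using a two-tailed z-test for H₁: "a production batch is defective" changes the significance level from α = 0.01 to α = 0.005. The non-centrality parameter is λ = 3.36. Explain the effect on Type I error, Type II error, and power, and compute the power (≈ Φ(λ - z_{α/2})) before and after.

Decreasing α from 0.01 to 0.005:
• Type I error rate decreases (α is the Type I rate by definition).
• Critical value moves from z_{α/2} = 2.576 to 2.807, so power = Φ(λ - z_{α/2}) goes from Φ(3.36 - 2.576) = 0.783 to Φ(3.36 - 2.807) = 0.71.
• Type II error rate β = 1 - power therefore increases (0.217 → 0.29).
Appropriate when false positives are costly — here, scrapping a good batch — wasted material and cost for no reason.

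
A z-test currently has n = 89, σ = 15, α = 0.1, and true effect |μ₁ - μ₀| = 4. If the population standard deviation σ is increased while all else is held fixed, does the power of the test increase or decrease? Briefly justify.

Power decreases: a larger σ inflates the standard error σ/√n, pulling the sampling distribution under H₁ back toward the critical value.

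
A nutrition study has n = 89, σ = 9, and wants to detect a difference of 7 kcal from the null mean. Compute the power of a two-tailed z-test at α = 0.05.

SE = σ/√n = 9/√89 = 0.954. Non-centrality λ = d/SE = 7/0.954 = 7.338. Power ≈ Φ(λ - z_{α/2}) = Φ(7.338 - 1.96) = Φ(5.378) = 1.0.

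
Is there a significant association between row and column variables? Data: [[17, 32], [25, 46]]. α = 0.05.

χ² = 0.003. df = 1, critical = 3.841. Fail to reject H₀. No evidence of dependence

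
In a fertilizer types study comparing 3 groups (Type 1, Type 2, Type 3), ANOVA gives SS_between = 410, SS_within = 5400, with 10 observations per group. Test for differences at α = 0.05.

df_between = 2, df_within = 27. F = MS_between/MS_within = 205.0/200.0 = 1.025. F_crit ≈ 3.354. Fail to reject H₀.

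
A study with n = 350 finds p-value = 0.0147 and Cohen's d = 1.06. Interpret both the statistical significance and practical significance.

Statistically significant (p = 0.0147 < 0.05). Cohen's d = 1.06 indicates a large effect size. Both statistical and practical significance should be considered.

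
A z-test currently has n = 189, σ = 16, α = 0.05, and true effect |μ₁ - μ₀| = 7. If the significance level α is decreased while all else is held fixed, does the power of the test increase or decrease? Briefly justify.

Power decreases: a smaller α raises the critical value, so less of the H₁ sampling distribution falls in the rejection region.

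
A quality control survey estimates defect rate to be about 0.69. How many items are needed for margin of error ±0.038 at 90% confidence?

n = z²p(1-p)/E² = 1.645²×0.69×0.31/0.038² = 400.8 → n = 401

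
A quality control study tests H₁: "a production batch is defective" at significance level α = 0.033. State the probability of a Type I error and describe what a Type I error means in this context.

P(Type I error) = α = 0.033. A Type I error is rejecting H₀ when H₀ is actually true (false positive) — here, concluding that a production batch is defective when in fact this is not the case. Consequence: scrapping a good batch — wasted material and cost for no reason.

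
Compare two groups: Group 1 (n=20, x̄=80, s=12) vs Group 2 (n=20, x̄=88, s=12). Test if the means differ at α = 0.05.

Pooled sp = 12.0. t = -2.108, df = 38. Critical t = ±2.024. Reject H₀.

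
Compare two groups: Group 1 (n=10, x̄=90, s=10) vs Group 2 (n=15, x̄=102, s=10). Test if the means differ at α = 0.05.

Pooled sp = 10.0. t = -2.939, df = 23. Critical t = ±2.069. Reject H₀.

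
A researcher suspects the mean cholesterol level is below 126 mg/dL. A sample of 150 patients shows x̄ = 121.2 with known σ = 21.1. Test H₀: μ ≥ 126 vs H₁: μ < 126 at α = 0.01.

z = -2.786. Critical value: -2.33. Reject H₀.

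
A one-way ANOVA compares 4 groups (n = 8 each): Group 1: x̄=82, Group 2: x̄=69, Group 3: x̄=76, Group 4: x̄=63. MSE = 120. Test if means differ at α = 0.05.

Grand mean = 72.5. SS_between = 1640.0, MS_between = 546.67. F = 4.556, F_crit ≈ 2.947. Reject H₀.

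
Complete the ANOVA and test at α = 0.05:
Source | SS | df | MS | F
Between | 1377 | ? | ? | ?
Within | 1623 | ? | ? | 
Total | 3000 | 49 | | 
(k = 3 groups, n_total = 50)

df_between = 2, df_within = 47. MS_between = 688.5, MS_within = 34.53. F = 19.938, F_crit ≈ 3.195. Reject H₀.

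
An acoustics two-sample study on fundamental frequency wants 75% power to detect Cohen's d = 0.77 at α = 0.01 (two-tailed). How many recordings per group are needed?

z_{α/2} = 2.576, z_β = Φ⁻¹(0.75) = 0.674. For medium effect (d = 0.77): n per group = 2(z_{α/2} + z_β)²/d² = 2(2.576 + 0.674)²/0.77² = 35.6 → 36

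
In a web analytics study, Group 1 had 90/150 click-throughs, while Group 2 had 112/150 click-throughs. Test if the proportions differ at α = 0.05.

p̂₁ = 0.6, p̂₂ = 0.747, pooled p̂ = 0.673. z = -2.708. Critical: ±1.96. Reject H₀.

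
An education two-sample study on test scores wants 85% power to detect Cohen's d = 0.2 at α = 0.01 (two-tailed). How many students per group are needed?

z_{α/2} = 2.576, z_β = Φ⁻¹(0.85) = 1.036. For small effect (d = 0.2): n per group = 2(z_{α/2} + z_β)²/d² = 2(2.576 + 1.036)²/0.2² = 652.3 → 653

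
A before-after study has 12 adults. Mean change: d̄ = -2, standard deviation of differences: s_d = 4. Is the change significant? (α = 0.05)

t = d̄/(s_d/√n) = -2/(4/√12) = -1.732. df = 11, critical t = ±2.201. Fail to reject H₀.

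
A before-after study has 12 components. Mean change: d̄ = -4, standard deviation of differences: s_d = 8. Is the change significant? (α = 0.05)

t = d̄/(s_d/√n) = -4/(8/√12) = -1.732. df = 11, critical t = ±2.201. Fail to reject H₀.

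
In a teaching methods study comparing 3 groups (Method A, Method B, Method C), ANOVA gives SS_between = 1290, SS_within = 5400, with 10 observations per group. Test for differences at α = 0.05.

df_between = 2, df_within = 27. F = MS_between/MS_within = 645.0/200.0 = 3.225. F_crit ≈ 3.354. Fail to reject H₀.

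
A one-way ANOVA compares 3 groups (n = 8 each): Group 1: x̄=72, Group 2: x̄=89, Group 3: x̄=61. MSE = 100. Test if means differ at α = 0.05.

Grand mean = 74.0. SS_between = 3184.0, MS_between = 1592.0. F = 15.92, F_crit ≈ 3.467. Reject H₀.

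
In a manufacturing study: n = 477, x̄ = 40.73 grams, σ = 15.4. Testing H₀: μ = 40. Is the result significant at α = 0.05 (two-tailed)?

z = (40.73 - 40)/(15.4/√477) = 1.035. Since |z| ≤ 1.96, not significant at α = 0.05.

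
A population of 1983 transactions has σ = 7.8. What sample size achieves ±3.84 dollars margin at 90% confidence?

Without FPC: n₀ = (1.645×7.8/3.84)² = 11.165. With FPC: n = n₀N/(n₀+N-1) = 11.1 → n = 12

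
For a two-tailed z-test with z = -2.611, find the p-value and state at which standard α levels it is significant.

p = 2·P(Z > |-2.611|) = 2·(1 - Φ(2.611)) ≈ 0.009. Significant at α = 0.1; Significant at α = 0.05; Significant at α = 0.01.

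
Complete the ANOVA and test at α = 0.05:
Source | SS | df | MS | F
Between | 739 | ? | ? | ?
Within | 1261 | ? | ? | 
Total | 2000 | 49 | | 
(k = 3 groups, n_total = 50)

df_between = 2, df_within = 47. MS_between = 369.5, MS_within = 26.83. F = 13.772, F_crit ≈ 3.195. Reject H₀.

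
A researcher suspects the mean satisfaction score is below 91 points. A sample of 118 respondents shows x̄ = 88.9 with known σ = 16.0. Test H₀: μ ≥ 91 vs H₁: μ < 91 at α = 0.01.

z = -1.426. Critical value: -2.33. Fail to reject H₀.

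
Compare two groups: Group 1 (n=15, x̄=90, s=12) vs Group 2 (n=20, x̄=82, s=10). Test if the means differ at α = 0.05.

Pooled sp = 10.89. t = 2.15, df = 33. Critical t = ±2.035. Reject H₀.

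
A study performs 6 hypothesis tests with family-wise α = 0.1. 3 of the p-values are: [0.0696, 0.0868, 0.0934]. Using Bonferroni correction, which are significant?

Bonferroni α = 0.1/6 = 0.01667. None of the given p-values are significant.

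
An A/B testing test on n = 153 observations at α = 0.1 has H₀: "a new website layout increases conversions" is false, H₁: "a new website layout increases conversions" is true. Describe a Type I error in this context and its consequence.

Type I error: rejecting H₀ when it is true — concluding that a new website layout increases conversions when in fact it is not. Consequence: rolling out a layout that doesn't actually help — wasted engineering effort.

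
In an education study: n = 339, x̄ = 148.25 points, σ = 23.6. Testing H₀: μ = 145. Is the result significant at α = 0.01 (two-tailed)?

z = (148.25 - 145)/(23.6/√339) = 2.536. Since |z| ≤ 2.576, not significant at α = 0.01.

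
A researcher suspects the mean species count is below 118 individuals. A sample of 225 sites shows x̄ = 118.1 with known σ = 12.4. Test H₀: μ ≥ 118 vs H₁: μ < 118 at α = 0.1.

z = 0.121. Critical value: -1.28. Fail to reject H₀.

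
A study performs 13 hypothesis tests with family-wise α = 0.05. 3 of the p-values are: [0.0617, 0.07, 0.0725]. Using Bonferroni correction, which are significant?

Bonferroni α = 0.05/13 = 0.00385. None of the given p-values are significant.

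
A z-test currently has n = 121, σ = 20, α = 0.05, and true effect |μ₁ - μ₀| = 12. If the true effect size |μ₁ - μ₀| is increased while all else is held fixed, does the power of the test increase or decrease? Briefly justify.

Power increases: a larger true effect increases the non-centrality λ = |μ₁ - μ₀|/(σ/√n).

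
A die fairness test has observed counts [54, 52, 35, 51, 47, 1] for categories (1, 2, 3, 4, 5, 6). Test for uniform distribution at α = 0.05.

Expected = 40 each. χ² = Σ(O-E)²/E = 51.4. df = 5, critical value = 11.07. Reject H₀.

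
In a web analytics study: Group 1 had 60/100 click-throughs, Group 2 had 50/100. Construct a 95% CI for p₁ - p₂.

p̂₁ = 0.6, p̂₂ = 0.5. Difference = 0.1. CI = (-0.037, 0.237)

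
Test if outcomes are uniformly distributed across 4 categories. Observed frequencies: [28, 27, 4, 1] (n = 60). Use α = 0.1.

Expected = 15 each. χ² = Σ(O-E)²/E = 42.0. df = 3, critical value = 6.251. Reject H₀.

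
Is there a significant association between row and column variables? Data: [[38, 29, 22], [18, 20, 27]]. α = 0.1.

χ² = 5.704. df = 2, critical = 4.605. Reject H₀. Variables are dependent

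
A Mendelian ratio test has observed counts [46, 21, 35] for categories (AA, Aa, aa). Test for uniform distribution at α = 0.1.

Expected = 34 each. χ² = Σ(O-E)²/E = 9.235. df = 2, critical value = 4.605. Reject H₀.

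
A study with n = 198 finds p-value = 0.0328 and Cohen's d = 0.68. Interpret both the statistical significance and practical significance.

Statistically significant (p = 0.0328 < 0.05). Cohen's d = 0.68 indicates a medium effect size. Both statistical and practical significance should be considered.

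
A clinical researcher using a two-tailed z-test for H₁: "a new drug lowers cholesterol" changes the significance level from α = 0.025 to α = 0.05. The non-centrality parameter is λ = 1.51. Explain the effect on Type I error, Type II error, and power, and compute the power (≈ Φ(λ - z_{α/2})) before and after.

Increasing α from 0.025 to 0.05:
• Type I error rate increases (α is the Type I rate by definition).
• Critical value moves from z_{α/2} = 2.241 to 1.96, so power = Φ(λ - z_{α/2}) goes from Φ(1.51 - 2.241) = 0.232 to Φ(1.51 - 1.96) = 0.326.
• Type II error rate β = 1 - power therefore decreases (0.768 → 0.674).
Appropriate when false negatives are costly — here, shelving an effective drug — patients miss out on a treatment that would have helped.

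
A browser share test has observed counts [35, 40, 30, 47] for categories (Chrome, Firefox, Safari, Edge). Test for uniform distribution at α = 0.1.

Expected = 38 each. χ² = Σ(O-E)²/E = 4.158. df = 3, critical value = 6.251. Fail to reject H₀.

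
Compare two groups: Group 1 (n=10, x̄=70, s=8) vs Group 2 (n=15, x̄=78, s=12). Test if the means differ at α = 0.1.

Pooled sp = 10.62. t = -1.846, df = 23. Critical t = ±1.714. Reject H₀.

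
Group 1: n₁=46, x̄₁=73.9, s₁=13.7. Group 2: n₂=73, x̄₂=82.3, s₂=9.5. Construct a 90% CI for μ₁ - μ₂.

Difference = -8.4. SE = √(13.7²/46 + 9.5²/73) = 2.306. CI = (-12.19, -4.61)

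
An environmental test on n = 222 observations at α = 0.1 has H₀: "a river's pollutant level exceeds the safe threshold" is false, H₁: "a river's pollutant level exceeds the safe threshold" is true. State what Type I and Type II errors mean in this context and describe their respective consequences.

Type I (false positive): concluding that a river's pollutant level exceeds the safe threshold when it is not — shutting down a compliant factory unnecessarily. Type II (false negative): failing to conclude that a river's pollutant level exceeds the safe threshold when it is — allowing unsafe pollution to continue. Which is costlier depends on domain priorities and is a judgement call rather than a statistical fact.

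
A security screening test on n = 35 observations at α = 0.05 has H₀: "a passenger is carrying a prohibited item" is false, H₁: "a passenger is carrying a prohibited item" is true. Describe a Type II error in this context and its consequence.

Type II error: failing to reject H₀ when it is false — concluding that a passenger is carrying a prohibited item is not supported when in fact it is. Consequence: letting a prohibited item through — security breach.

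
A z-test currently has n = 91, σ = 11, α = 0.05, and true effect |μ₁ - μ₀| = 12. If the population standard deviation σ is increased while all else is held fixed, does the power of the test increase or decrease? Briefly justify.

Power decreases: a larger σ inflates the standard error σ/√n, pulling the sampling distribution under H₁ back toward the critical value.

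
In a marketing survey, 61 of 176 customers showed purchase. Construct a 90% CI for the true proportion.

p̂ = 0.347. CI = p̂ ± z*√(p̂(1-p̂)/n) = (0.288, 0.406)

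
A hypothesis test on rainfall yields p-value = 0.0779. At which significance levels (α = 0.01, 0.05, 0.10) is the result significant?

p = 0.0779. Significant at: α = 0.1.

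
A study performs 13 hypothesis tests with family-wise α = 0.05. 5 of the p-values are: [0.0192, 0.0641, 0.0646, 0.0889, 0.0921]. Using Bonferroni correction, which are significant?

Bonferroni α = 0.05/13 = 0.00385. None of the given p-values are significant.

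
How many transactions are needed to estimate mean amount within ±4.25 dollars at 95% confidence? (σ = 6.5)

n = (z*σ/E)² = (1.96×6.5/4.25)² = 9.0 → n = 9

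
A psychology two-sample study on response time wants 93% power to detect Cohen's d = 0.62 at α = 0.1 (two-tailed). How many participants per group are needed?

z_{α/2} = 1.645, z_β = Φ⁻¹(0.93) = 1.476. For medium effect (d = 0.62): n per group = 2(z_{α/2} + z_β)²/d² = 2(1.645 + 1.476)²/0.62² = 50.7 → 51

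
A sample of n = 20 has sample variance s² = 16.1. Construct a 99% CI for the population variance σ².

df = 19. χ²_{0.005} = 38.582, χ²_{0.995} = 6.844. CI for σ² = ((n-1)s²/χ²_{α/2}, (n-1)s²/χ²_{1-α/2}) = (19·16.1/38.582, 19·16.1/6.844) = (7.93, 44.7)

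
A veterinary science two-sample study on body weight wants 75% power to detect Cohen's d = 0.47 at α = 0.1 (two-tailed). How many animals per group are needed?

z_{α/2} = 1.645, z_β = Φ⁻¹(0.75) = 0.674. For small effect (d = 0.47): n per group = 2(z_{α/2} + z_β)²/d² = 2(1.645 + 0.674)²/0.47² = 48.7 → 49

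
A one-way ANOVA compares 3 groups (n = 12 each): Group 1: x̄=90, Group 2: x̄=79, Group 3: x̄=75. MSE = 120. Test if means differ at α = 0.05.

Grand mean = 81.33. SS_between = 1448.0, MS_between = 724.0. F = 6.033, F_crit ≈ 3.285. Reject H₀.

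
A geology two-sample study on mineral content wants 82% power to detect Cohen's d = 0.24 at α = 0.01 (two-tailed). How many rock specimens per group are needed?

z_{α/2} = 2.576, z_β = Φ⁻¹(0.82) = 0.915. For small effect (d = 0.24): n per group = 2(z_{α/2} + z_β)²/d² = 2(2.576 + 0.915)²/0.24² = 423.2 → 424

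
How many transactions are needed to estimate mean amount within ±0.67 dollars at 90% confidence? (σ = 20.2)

n = (z*σ/E)² = (1.645×20.2/0.67)² = 2459.7 → n = 2460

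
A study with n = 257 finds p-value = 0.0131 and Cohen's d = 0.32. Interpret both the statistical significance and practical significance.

Statistically significant (p = 0.0131 < 0.05). Cohen's d = 0.32 indicates a small effect size. Both statistical and practical significance should be considered.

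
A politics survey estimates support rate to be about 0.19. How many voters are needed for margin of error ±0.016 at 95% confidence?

n = z²p(1-p)/E² = 1.96²×0.19×0.81/0.016² = 2309.5 → n = 2310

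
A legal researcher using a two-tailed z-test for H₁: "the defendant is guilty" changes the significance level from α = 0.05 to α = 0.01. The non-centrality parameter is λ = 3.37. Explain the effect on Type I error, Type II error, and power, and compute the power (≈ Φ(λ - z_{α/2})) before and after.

Decreasing α from 0.05 to 0.01:
• Type I error rate decreases (α is the Type I rate by definition).
• Critical value moves from z_{α/2} = 1.96 to 2.576, so power = Φ(λ - z_{α/2}) goes from Φ(3.37 - 1.96) = 0.921 to Φ(3.37 - 2.576) = 0.786.
• Type II error rate β = 1 - power therefore increases (0.079 → 0.214).
Appropriate when false positives are costly — here, convicting an innocent person.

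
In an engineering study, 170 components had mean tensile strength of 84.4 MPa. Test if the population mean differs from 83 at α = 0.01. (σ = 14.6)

z = (x̄ - μ₀)/(σ/√n) = (84.4 - 83)/(14.6/√170) = 1.25. Critical value: ±2.576. Since |1.25| ≤ 2.576, Fail to reject H₀.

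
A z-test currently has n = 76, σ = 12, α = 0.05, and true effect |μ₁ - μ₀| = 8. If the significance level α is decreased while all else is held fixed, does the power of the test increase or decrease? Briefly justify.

Power decreases: a smaller α raises the critical value, so less of the H₁ sampling distribution falls in the rejection region.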